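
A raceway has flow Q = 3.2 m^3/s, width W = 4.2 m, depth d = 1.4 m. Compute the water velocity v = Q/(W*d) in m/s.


Cross-sectional area = W * d = 4.2 * 1.4 = 5.88 m^2
Velocity = Q / A = 3.2 / 5.88 = 0.544218 m/s

0.544218 m/s


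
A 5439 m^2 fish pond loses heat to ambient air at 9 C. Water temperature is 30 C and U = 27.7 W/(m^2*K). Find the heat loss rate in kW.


Temperature difference dT = 30 - 9 = 21 K
Heat loss (W) = U * A * dT = 27.7 * 5439 * 21 = 3163866.3 W
Convert to kW: 3163866.3 / 1000 = 3163.8663 kW

3163.8663 kW


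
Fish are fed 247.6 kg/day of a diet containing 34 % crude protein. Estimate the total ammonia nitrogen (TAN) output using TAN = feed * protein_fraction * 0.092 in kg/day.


Protein in feed = 247.6 * 34/100 = 84.184 kg/day
TAN = protein * 0.092 = 84.184 * 0.092 = 7.744928 kg/day

7.744928 kg/day


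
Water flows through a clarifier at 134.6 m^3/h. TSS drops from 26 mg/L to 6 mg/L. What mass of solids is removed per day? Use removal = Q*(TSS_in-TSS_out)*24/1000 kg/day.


Concentration drop: TSS_in - TSS_out = 26 - 6 = 20 mg/L
Hourly solids removed = Q * dTSS = 134.6 m^3/h * 20 mg/L = 2692 g/h  (m^3/h * mg/L = g/h)
Daily solids removed = 2692 * 24 = 64608 g/day
Convert g to kg: 64608 / 1000 = 64.608 kg/day

64.608 kg/day


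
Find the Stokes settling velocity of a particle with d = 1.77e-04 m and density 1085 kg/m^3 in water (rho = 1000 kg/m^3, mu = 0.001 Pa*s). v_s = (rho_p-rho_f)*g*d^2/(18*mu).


Density difference: rho_p - rho_f = 1085 - 1000 = 85 kg/m^3
d^2 = (1.77e-04)^2 = 3.1329e-08 m^2
Numerator = (rho_p - rho_f) * g * d^2 = 85 * 9.81 * 3.1329e-08 = 2.6123687e-05
Denominator = 18 * mu = 18 * 0.001 = 0.018
v_s = 2.6123687e-05 / 0.018 = 0.00145132 m/s
Check: Re = rho_f * v_s * d / mu = 1000 * 0.00145132 * 1.77e-04 / 0.001 = 0.257 < 1, so Stokes' law applies.

0.00145132 m/s


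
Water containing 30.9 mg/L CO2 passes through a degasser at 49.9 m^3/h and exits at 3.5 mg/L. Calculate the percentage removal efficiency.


CO2_out / CO2_in = 3.5 / 30.9 = 0.11326861
Fraction remaining = 0.11326861
efficiency = (1 - 0.11326861) * 100 = 88.6731 %

88.6731 %


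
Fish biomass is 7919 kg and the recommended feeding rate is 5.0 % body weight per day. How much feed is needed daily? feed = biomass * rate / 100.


Feeding rate fraction = 5.0% / 100 = 0.05
Daily feed = 7919 kg * 0.05 = 395.95 kg/day

395.95 kg/day


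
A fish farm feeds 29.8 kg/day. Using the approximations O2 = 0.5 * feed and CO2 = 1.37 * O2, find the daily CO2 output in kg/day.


O2 = 29.8 * 0.5 = 14.9
CO2 = 14.9 * 1.37 = 20.413

20.413 kg/day


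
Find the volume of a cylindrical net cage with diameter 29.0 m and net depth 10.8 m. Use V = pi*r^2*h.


r = d/2 = 29.0/2 = 14.5 m
Base area = pi*r^2 = pi*14.5^2 = 660.51986 m^2
Volume = 660.51986 * 10.8 = 7133.61 m^3

7133.61 m^3


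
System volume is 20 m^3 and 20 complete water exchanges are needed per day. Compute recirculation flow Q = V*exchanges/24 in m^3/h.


Daily recirculation volume = 20 m^3 * 20 = 400 m^3/day
Flow rate Q = daily volume / 24 h = 400 / 24 = 16.6667 m^3/h

16.6667 m^3/h


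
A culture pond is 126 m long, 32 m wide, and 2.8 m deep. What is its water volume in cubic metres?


Base area = L * W = 126 * 32 = 4032 m^2
Volume = area * depth = 4032 * 2.8 = 11289.6 m^3

11289.6 m^3


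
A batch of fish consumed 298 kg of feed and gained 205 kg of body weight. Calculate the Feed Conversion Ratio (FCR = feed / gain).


FCR = feed consumed / weight gained
FCR = 298 kg / 205 kg = 1.45366

1.45366


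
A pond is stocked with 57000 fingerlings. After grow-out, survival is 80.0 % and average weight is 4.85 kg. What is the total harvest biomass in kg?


Survivors = 57000 * 80.0/100 = 45600 fish
Harvest biomass = survivors * W_f = 45600 * 4.85 = 221160 kg

221160 kg


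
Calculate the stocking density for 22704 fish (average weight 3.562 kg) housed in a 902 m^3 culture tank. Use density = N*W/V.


Total biomass = 22704 fish * 3.562 kg = 80871.648 kg
Density = total biomass / volume = 80871.648 / 902 = 89.6581 kg/m^3

89.6581 kg/m^3


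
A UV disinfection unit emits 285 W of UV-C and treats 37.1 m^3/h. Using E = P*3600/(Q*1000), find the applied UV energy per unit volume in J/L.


Energy delivered per hour = 285 W * 3600 s = 1026000 J/h
Volume treated per hour = 37.1 m^3/h * 1000 = 37100 L/h
dose = 1026000 / 37100 = 27.655 J/L

27.655 J/L


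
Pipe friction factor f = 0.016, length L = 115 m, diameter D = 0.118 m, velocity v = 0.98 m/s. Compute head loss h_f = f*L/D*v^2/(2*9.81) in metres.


v^2 = 0.98^2 = 0.9604 m^2/s^2
L/D = 115/0.118 = 974.57627
h_f = f*(L/D)*v^2/(2g) = 0.016 * 974.57627 * 0.9604 / 19.62 = 0.763289 m

0.763289 m


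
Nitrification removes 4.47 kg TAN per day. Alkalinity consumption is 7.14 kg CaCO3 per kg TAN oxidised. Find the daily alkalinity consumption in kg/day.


Alkalinity factor: 7.14 kg CaCO3 consumed per kg TAN nitrified
alk = 4.47 kg TAN * 7.14 = 31.9158 kg CaCO3/day

31.9158 kg CaCO3/day


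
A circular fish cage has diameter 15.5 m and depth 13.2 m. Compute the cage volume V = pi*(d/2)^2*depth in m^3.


r = d/2 = 15.5/2 = 7.75 m
Base area = pi*r^2 = pi*7.75^2 = 188.69191 m^2
Volume = 188.69191 * 13.2 = 2490.73 m^3

2490.73 m^3


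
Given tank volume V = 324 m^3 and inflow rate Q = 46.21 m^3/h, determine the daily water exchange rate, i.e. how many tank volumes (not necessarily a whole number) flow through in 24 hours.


Daily flow volume = 46.21 m^3/h * 24 h = 1109.04 m^3/day
Exchanges = daily flow / tank volume = 1109.04 / 324 = 3.42296 exchanges/day

3.42296 exchanges/day


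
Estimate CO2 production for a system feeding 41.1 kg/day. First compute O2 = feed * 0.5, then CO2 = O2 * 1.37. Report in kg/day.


O2 = 41.1 * 0.5 = 20.55
CO2 = 20.55 * 1.37 = 28.1535

28.1535 kg/day


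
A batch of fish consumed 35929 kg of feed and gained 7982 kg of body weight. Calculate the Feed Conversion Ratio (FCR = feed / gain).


FCR = feed consumed / weight gained
FCR = 35929 kg / 7982 kg = 4.50125

4.50125


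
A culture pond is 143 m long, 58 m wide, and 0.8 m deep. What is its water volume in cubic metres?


Base area = L * W = 143 * 58 = 8294 m^2
Volume = area * depth = 8294 * 0.8 = 6635.2 m^3

6635.2 m^3


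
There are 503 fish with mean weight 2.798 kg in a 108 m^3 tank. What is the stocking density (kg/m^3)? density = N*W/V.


Total biomass = 503 fish * 2.798 kg = 1407.394 kg
Density = total biomass / volume = 1407.394 / 108 = 13.0314 kg/m^3

13.0314 kg/m^3


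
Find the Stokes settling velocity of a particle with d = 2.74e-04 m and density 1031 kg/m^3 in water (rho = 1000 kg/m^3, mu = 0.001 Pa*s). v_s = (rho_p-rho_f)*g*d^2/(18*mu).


Density difference: rho_p - rho_f = 1031 - 1000 = 31 kg/m^3
d^2 = (2.74e-04)^2 = 7.5076e-08 m^2
Numerator = (rho_p - rho_f) * g * d^2 = 31 * 9.81 * 7.5076e-08 = 2.2831362e-05
Denominator = 18 * mu = 18 * 0.001 = 0.018
v_s = 2.2831362e-05 / 0.018 = 0.00126841 m/s
Check: Re = rho_f * v_s * d / mu = 1000 * 0.00126841 * 2.74e-04 / 0.001 = 0.348 < 1, so Stokes' law applies.

0.00126841 m/s


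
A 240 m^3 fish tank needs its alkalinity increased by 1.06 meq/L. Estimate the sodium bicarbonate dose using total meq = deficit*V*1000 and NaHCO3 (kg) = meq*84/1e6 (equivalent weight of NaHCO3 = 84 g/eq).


Tank volume in L = 240 m^3 * 1000 = 240000 L
Total meq required = 1.06 meq/L * 240000 L = 254400 meq
NaHCO3 mass = 254400 meq * 84 mg/meq / 1e6 = 21.3696 kg

21.3696 kg


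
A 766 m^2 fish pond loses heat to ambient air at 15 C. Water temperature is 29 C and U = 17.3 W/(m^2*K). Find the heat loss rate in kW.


Temperature difference dT = 29 - 15 = 14 K
Heat loss (W) = U * A * dT = 17.3 * 766 * 14 = 185525.2 W
Convert to kW: 185525.2 / 1000 = 185.5252 kW

185.5252 kW


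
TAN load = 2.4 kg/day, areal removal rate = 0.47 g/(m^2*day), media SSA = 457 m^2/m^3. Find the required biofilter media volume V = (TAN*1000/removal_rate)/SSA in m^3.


A = 2.4*1000 / 0.47 = 5106.383 m^2
V = 5106.383 / 457 = 11.1737

11.1737 m^3


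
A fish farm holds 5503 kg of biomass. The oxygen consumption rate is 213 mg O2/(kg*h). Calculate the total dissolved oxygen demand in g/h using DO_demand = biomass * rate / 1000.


Total O2 consumption (mg/h) = 5503 kg * 213 mg/(kg*h) = 1172139 mg/h
Convert to g/h: 1172139 / 1000 = 1172.139 g/h

1172.139 g/h


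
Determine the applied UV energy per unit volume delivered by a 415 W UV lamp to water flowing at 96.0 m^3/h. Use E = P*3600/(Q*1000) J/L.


Energy delivered per hour = 415 W * 3600 s = 1494000 J/h
Volume treated per hour = 96.0 m^3/h * 1000 = 96000 L/h
dose = 1494000 / 96000 = 15.5625 J/L

15.5625 J/L


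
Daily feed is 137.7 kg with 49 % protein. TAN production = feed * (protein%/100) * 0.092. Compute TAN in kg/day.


Protein in feed = 137.7 * 49/100 = 67.473 kg/day
TAN = protein * 0.092 = 67.473 * 0.092 = 6.207516 kg/day

6.207516 kg/day


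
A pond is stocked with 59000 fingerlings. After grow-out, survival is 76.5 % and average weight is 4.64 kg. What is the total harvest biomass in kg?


Survivors = 59000 * 76.5/100 = 45135 fish
Harvest biomass = survivors * W_f = 45135 * 4.64 = 209426.4 kg

209426.4 kg


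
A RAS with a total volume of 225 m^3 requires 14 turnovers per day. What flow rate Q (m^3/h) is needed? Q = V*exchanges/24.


Daily recirculation volume = 225 m^3 * 14 = 3150 m^3/day
Flow rate Q = daily volume / 24 h = 3150 / 24 = 131.25 m^3/h

131.25 m^3/h


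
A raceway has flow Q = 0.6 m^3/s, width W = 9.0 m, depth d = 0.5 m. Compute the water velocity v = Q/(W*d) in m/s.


Cross-sectional area = W * d = 9.0 * 0.5 = 4.5 m^2
Velocity = Q / A = 0.6 / 4.5 = 0.133333 m/s

0.133333 m/s


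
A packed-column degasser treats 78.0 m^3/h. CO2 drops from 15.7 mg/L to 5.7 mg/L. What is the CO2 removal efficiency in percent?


CO2_out / CO2_in = 5.7 / 15.7 = 0.36305732
Fraction remaining = 0.36305732
efficiency = (1 - 0.36305732) * 100 = 63.6943 %

63.6943 %


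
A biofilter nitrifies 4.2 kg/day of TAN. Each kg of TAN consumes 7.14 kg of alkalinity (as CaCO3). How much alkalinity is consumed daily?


Alkalinity factor: 7.14 kg CaCO3 consumed per kg TAN nitrified
alk = 4.2 kg TAN * 7.14 = 29.988 kg CaCO3/day

29.988 kg CaCO3/day


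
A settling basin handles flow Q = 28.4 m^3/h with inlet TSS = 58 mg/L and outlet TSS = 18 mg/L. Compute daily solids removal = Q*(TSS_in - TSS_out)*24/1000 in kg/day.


Concentration drop: TSS_in - TSS_out = 58 - 18 = 40 mg/L
Hourly solids removed = Q * dTSS = 28.4 m^3/h * 40 mg/L = 1136 g/h  (m^3/h * mg/L = g/h)
Daily solids removed = 1136 * 24 = 27264 g/day
Convert g to kg: 27264 / 1000 = 27.264 kg/day

27.264 kg/day


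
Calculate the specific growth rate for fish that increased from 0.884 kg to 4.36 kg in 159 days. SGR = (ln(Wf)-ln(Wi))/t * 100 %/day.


ln(W_f) = ln(4.36) = 1.4724721
ln(W_i) = ln(0.884) = -0.12329822
ln(W_f) - ln(W_i) = 1.4724721 - -0.12329822 = 1.5957703
SGR = 1.5957703 / 159 * 100 = 1.00363 %/day

1.00363 %/day


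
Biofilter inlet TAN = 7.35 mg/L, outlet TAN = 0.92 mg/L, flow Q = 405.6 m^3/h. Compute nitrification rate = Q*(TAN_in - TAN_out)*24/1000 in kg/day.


Concentration drop: TAN_in - TAN_out = 7.35 - 0.92 = 6.43 mg/L
Hourly TAN removed = Q * dTAN = 405.6 m^3/h * 6.43 mg/L = 2608.008 g/h  (m^3/h * mg/L = g/h)
Daily TAN removed = 2608.008 * 24 = 62592.192 g/day
Convert to kg/day: 62592.192 / 1000 = 62.592192 kg/day

62.592192 kg/day


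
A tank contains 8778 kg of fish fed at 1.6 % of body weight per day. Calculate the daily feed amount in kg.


Feeding rate fraction = 1.6% / 100 = 0.016
Daily feed = 8778 kg * 0.016 = 140.448 kg/day

140.448 kg/day


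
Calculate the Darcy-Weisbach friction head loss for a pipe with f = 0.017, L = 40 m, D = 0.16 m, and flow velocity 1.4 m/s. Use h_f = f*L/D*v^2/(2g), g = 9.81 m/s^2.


v^2 = 1.4^2 = 1.96 m^2/s^2
L/D = 40/0.16 = 250
h_f = f*(L/D)*v^2/(2g) = 0.017 * 250 * 1.96 / 19.62 = 0.424567 m

0.424567 m


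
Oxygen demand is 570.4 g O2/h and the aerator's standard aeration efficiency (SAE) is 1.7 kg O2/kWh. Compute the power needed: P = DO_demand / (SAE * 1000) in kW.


SAE in g O2/kWh = 1.7 * 1000 = 1700 g/kWh
P = DO_demand / SAE_g = 570.4 / 1700 = 0.335529 kW

0.335529 kW


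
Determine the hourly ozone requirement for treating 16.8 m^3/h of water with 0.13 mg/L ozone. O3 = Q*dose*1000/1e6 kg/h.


O3 demand (mg/h) = Q * dose * 1000 = 16.8 * 0.13 * 1000 = 2184 mg/h
Convert mg to kg: 2184 / 1e6 = 0.002184 kg/h

0.002184 kg/h


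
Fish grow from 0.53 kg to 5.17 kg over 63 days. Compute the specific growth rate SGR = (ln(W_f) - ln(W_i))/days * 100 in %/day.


ln(W_f) = ln(5.17) = 1.6428727
ln(W_i) = ln(0.53) = -0.63487827
ln(W_f) - ln(W_i) = 1.6428727 - -0.63487827 = 2.277751
SGR = 2.277751 / 63 * 100 = 3.61548 %/day

3.61548 %/day


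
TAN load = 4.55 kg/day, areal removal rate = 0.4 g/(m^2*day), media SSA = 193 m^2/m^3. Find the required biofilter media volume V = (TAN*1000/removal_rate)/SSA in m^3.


A = 4.55*1000 / 0.4 = 11375 m^2
V = 11375 / 193 = 58.9378

58.9378 m^3


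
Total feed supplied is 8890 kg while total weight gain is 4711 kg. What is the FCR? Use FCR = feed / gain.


FCR = feed consumed / weight gained
FCR = 8890 kg / 4711 kg = 1.88707

1.88707


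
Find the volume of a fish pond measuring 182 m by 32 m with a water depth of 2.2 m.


Base area = L * W = 182 * 32 = 5824 m^2
Volume = area * depth = 5824 * 2.2 = 12812.8 m^3

12812.8 m^3


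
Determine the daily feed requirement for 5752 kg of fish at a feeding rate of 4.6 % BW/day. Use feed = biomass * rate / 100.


Feeding rate fraction = 4.6% / 100 = 0.046
Daily feed = 5752 kg * 0.046 = 264.592 kg/day

264.592 kg/day


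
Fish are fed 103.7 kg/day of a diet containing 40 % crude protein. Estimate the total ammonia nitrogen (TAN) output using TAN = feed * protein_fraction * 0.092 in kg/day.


Protein in feed = 103.7 * 40/100 = 41.48 kg/day
TAN = protein * 0.092 = 41.48 * 0.092 = 3.81616 kg/day

3.81616 kg/day


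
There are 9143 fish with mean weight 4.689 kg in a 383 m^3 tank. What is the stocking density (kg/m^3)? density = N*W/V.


Total biomass = 9143 fish * 4.689 kg = 42871.527 kg
Density = total biomass / volume = 42871.527 / 383 = 111.936 kg/m^3

111.936 kg/m^3


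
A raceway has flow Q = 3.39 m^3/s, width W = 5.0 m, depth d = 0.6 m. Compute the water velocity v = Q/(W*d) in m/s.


Cross-sectional area = W * d = 5.0 * 0.6 = 3 m^2
Velocity = Q / A = 3.39 / 3 = 1.13 m/s

1.13 m/s


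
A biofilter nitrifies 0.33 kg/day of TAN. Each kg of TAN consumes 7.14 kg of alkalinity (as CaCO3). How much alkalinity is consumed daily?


Alkalinity factor: 7.14 kg CaCO3 consumed per kg TAN nitrified
alk = 0.33 kg TAN * 7.14 = 2.3562 kg CaCO3/day

2.3562 kg CaCO3/day


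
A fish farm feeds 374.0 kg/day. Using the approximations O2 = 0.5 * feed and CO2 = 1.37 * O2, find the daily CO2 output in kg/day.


O2 = 374.0 * 0.5 = 187
CO2 = 187 * 1.37 = 256.19

256.19 kg/day


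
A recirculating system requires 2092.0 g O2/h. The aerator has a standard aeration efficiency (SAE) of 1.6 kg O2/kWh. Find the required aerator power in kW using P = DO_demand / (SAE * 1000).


SAE in g O2/kWh = 1.6 * 1000 = 1600 g/kWh
P = DO_demand / SAE_g = 2092.0 / 1600 = 1.3075 kW

1.3075 kW


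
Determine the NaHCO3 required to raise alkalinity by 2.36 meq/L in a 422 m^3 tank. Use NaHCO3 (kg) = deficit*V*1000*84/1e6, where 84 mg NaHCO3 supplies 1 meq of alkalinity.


Tank volume in L = 422 m^3 * 1000 = 422000 L
Total meq required = 2.36 meq/L * 422000 L = 995920 meq
NaHCO3 mass = 995920 meq * 84 mg/meq / 1e6 = 83.6573 kg

83.6573 kg


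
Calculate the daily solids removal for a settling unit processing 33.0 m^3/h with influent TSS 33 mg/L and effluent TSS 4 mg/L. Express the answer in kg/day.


Concentration drop: TSS_in - TSS_out = 33 - 4 = 29 mg/L
Hourly solids removed = Q * dTSS = 33.0 m^3/h * 29 mg/L = 957 g/h  (m^3/h * mg/L = g/h)
Daily solids removed = 957 * 24 = 22968 g/day
Convert g to kg: 22968 / 1000 = 22.968 kg/day

22.968 kg/day


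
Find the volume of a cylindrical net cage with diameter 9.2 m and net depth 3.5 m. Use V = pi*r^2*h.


r = d/2 = 9.2/2 = 4.6 m
Base area = pi*r^2 = pi*4.6^2 = 66.476101 m^2
Volume = 66.476101 * 3.5 = 232.666 m^3

232.666 m^3


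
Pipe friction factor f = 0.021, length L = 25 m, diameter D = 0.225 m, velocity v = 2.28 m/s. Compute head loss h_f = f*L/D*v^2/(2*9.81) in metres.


v^2 = 2.28^2 = 5.1984 m^2/s^2
L/D = 25/0.225 = 111.11111
h_f = f*(L/D)*v^2/(2g) = 0.021 * 111.11111 * 5.1984 / 19.62 = 0.618226 m

0.618226 m


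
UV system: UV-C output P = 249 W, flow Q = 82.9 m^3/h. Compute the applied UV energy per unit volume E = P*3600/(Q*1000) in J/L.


Energy delivered per hour = 249 W * 3600 s = 896400 J/h
Volume treated per hour = 82.9 m^3/h * 1000 = 82900 L/h
dose = 896400 / 82900 = 10.813 J/L

10.813 J/L


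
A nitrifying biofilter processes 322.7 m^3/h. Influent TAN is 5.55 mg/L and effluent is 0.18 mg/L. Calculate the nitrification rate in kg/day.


Concentration drop: TAN_in - TAN_out = 5.55 - 0.18 = 5.37 mg/L
Hourly TAN removed = Q * dTAN = 322.7 m^3/h * 5.37 mg/L = 1732.899 g/h  (m^3/h * mg/L = g/h)
Daily TAN removed = 1732.899 * 24 = 41589.576 g/day
Convert to kg/day: 41589.576 / 1000 = 41.589576 kg/day

41.589576 kg/day


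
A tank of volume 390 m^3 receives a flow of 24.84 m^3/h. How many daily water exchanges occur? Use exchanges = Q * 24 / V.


Daily flow volume = 24.84 m^3/h * 24 h = 596.16 m^3/day
Exchanges = daily flow / tank volume = 596.16 / 390 = 1.52862 exchanges/day

1.52862 exchanges/day


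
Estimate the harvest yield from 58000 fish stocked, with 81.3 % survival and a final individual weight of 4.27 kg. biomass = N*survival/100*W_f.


Survivors = 58000 * 81.3/100 = 47154 fish
Harvest biomass = survivors * W_f = 47154 * 4.27 = 201347.58 kg

201347.58 kg


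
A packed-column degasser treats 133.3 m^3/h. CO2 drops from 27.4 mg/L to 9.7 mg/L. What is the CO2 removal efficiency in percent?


CO2_out / CO2_in = 9.7 / 27.4 = 0.3540146
Fraction remaining = 0.3540146
efficiency = (1 - 0.3540146) * 100 = 64.5985 %

64.5985 %


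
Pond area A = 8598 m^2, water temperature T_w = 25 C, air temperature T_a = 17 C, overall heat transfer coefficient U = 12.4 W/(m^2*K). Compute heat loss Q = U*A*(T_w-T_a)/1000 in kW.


Temperature difference dT = 25 - 17 = 8 K
Heat loss (W) = U * A * dT = 12.4 * 8598 * 8 = 852921.6 W
Convert to kW: 852921.6 / 1000 = 852.9216 kW

852.9216 kW


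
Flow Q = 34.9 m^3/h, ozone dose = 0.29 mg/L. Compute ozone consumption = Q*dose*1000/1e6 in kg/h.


O3 demand (mg/h) = Q * dose * 1000 = 34.9 * 0.29 * 1000 = 10121 mg/h
Convert mg to kg: 10121 / 1e6 = 0.010121 kg/h

0.010121 kg/h


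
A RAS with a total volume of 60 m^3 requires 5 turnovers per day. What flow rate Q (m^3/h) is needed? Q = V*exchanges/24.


Daily recirculation volume = 60 m^3 * 5 = 300 m^3/day
Flow rate Q = daily volume / 24 h = 300 / 24 = 12.5 m^3/h

12.5 m^3/h


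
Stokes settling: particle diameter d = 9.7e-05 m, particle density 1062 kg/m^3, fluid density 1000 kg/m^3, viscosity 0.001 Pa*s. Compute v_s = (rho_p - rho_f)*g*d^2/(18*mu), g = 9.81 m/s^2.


Density difference: rho_p - rho_f = 1062 - 1000 = 62 kg/m^3
d^2 = (9.7e-05)^2 = 9.409e-09 m^2
Numerator = (rho_p - rho_f) * g * d^2 = 62 * 9.81 * 9.409e-09 = 5.722742e-06
Denominator = 18 * mu = 18 * 0.001 = 0.018
v_s = 5.722742e-06 / 0.018 = 3.1793e-04 m/s
Check: Re = rho_f * v_s * d / mu = 1000 * 3.1793e-04 * 9.7e-05 / 0.001 = 0.0308 < 1, so Stokes' law applies.

3.1793e-04 m/s


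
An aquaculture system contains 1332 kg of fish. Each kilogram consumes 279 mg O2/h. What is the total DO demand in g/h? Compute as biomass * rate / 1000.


Total O2 consumption (mg/h) = 1332 kg * 279 mg/(kg*h) = 371628 mg/h
Convert to g/h: 371628 / 1000 = 371.628 g/h

371.628 g/h


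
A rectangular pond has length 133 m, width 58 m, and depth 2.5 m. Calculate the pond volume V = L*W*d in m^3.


Base area = L * W = 133 * 58 = 7714 m^2
Volume = area * depth = 7714 * 2.5 = 19285 m^3

19285 m^3


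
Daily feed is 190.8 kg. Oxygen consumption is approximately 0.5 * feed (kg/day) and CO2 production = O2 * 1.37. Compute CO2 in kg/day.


O2 = 190.8 * 0.5 = 95.4
CO2 = 95.4 * 1.37 = 130.698

130.698 kg/day


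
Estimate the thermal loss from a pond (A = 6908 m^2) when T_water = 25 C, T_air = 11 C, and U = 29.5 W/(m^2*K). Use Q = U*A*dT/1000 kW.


Temperature difference dT = 25 - 11 = 14 K
Heat loss (W) = U * A * dT = 29.5 * 6908 * 14 = 2853004 W
Convert to kW: 2853004 / 1000 = 2853.004 kW

2853.004 kW


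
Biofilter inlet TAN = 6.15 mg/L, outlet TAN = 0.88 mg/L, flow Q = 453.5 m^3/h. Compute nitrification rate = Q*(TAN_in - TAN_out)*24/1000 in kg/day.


Concentration drop: TAN_in - TAN_out = 6.15 - 0.88 = 5.27 mg/L
Hourly TAN removed = Q * dTAN = 453.5 m^3/h * 5.27 mg/L = 2389.945 g/h  (m^3/h * mg/L = g/h)
Daily TAN removed = 2389.945 * 24 = 57358.68 g/day
Convert to kg/day: 57358.68 / 1000 = 57.35868 kg/day

57.35868 kg/day


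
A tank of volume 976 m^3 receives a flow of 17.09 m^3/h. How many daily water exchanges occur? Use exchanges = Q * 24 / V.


Daily flow volume = 17.09 m^3/h * 24 h = 410.16 m^3/day
Exchanges = daily flow / tank volume = 410.16 / 976 = 0.420246 exchanges/day

0.420246 exchanges/day


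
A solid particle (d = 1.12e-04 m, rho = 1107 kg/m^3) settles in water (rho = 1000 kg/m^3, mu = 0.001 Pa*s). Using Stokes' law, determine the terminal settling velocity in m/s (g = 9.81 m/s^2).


Density difference: rho_p - rho_f = 1107 - 1000 = 107 kg/m^3
d^2 = (1.12e-04)^2 = 1.2544e-08 m^2
Numerator = (rho_p - rho_f) * g * d^2 = 107 * 9.81 * 1.2544e-08 = 1.316706e-05
Denominator = 18 * mu = 18 * 0.001 = 0.018
v_s = 1.316706e-05 / 0.018 = 7.31503e-04 m/s
Check: Re = rho_f * v_s * d / mu = 1000 * 7.31503e-04 * 1.12e-04 / 0.001 = 0.0819 < 1, so Stokes' law applies.

7.31503e-04 m/s


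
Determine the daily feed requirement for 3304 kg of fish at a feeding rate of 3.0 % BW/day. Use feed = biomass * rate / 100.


Feeding rate fraction = 3.0% / 100 = 0.03
Daily feed = 3304 kg * 0.03 = 99.12 kg/day

99.12 kg/day


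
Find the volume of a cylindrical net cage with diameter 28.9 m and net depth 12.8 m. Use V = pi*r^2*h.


r = d/2 = 28.9/2 = 14.45 m
Base area = pi*r^2 = pi*14.45^2 = 655.9724 m^2
Volume = 655.9724 * 12.8 = 8396.45 m^3

8396.45 m^3


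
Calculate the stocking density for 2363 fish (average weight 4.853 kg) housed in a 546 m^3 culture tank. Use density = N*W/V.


Total biomass = 2363 fish * 4.853 kg = 11467.639 kg
Density = total biomass / volume = 11467.639 / 546 = 21.003 kg/m^3

21.003 kg/m^3


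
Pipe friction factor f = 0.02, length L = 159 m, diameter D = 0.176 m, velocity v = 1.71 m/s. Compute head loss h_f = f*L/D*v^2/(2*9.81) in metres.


v^2 = 1.71^2 = 2.9241 m^2/s^2
L/D = 159/0.176 = 903.40909
h_f = f*(L/D)*v^2/(2g) = 0.02 * 903.40909 * 2.9241 / 19.62 = 2.69282 m

2.69282 m


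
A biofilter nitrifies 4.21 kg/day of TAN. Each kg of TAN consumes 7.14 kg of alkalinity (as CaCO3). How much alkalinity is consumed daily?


Alkalinity factor: 7.14 kg CaCO3 consumed per kg TAN nitrified
alk = 4.21 kg TAN * 7.14 = 30.0594 kg CaCO3/day

30.0594 kg CaCO3/day


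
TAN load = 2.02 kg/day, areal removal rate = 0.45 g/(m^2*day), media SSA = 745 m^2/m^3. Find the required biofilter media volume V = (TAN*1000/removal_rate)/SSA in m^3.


A = 2.02*1000 / 0.45 = 4488.8889 m^2
V = 4488.8889 / 745 = 6.02535

6.02535 m^3


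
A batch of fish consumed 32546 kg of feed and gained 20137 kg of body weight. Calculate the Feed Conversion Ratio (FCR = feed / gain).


FCR = feed consumed / weight gained
FCR = 32546 kg / 20137 kg = 1.61623

1.61623


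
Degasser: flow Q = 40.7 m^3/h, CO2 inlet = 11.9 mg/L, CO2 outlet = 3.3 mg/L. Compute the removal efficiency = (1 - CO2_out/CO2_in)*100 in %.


CO2_out / CO2_in = 3.3 / 11.9 = 0.27731092
Fraction remaining = 0.27731092
efficiency = (1 - 0.27731092) * 100 = 72.2689 %

72.2689 %


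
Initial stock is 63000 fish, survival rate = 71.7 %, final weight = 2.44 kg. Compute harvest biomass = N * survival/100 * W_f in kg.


Survivors = 63000 * 71.7/100 = 45171 fish
Harvest biomass = survivors * W_f = 45171 * 2.44 = 110217.24 kg

110217.24 kg


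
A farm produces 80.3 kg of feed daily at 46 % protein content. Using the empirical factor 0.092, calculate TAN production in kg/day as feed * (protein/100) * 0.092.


Protein in feed = 80.3 * 46/100 = 36.938 kg/day
TAN = protein * 0.092 = 36.938 * 0.092 = 3.398296 kg/day

3.398296 kg/day


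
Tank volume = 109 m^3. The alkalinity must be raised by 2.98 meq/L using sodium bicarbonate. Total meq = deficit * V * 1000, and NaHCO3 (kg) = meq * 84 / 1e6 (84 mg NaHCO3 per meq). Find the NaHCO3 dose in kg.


Tank volume in L = 109 m^3 * 1000 = 109000 L
Total meq required = 2.98 meq/L * 109000 L = 324820 meq
NaHCO3 mass = 324820 meq * 84 mg/meq / 1e6 = 27.2849 kg

27.2849 kg


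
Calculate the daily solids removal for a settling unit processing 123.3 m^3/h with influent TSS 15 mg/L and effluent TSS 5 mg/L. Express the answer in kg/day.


Concentration drop: TSS_in - TSS_out = 15 - 5 = 10 mg/L
Hourly solids removed = Q * dTSS = 123.3 m^3/h * 10 mg/L = 1233 g/h  (m^3/h * mg/L = g/h)
Daily solids removed = 1233 * 24 = 29592 g/day
Convert g to kg: 29592 / 1000 = 29.592 kg/day

29.592 kg/day


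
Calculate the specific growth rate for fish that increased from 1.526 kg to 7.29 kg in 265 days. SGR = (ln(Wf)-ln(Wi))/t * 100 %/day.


ln(W_f) = ln(7.29) = 1.9865035
ln(W_i) = ln(1.526) = 0.42264993
ln(W_f) - ln(W_i) = 1.9865035 - 0.42264993 = 1.5638536
SGR = 1.5638536 / 265 * 100 = 0.590133 %/day

0.590133 %/day


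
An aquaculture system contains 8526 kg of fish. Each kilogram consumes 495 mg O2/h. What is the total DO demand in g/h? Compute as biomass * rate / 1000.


Total O2 consumption (mg/h) = 8526 kg * 495 mg/(kg*h) = 4220370 mg/h
Convert to g/h: 4220370 / 1000 = 4220.37 g/h

4220.37 g/h


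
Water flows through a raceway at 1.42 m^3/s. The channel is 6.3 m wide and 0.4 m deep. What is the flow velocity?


Cross-sectional area = W * d = 6.3 * 0.4 = 2.52 m^2
Velocity = Q / A = 1.42 / 2.52 = 0.563492 m/s

0.563492 m/s


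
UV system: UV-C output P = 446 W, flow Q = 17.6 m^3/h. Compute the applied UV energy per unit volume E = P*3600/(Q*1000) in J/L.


Energy delivered per hour = 446 W * 3600 s = 1605600 J/h
Volume treated per hour = 17.6 m^3/h * 1000 = 17600 L/h
dose = 1605600 / 17600 = 91.2273 J/L

91.2273 J/L


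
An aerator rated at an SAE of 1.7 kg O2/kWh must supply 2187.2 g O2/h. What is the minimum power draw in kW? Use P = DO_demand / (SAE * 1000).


SAE in g O2/kWh = 1.7 * 1000 = 1700 g/kWh
P = DO_demand / SAE_g = 2187.2 / 1700 = 1.28659 kW

1.28659 kW


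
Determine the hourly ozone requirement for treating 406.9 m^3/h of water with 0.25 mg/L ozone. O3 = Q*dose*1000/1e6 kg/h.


O3 demand (mg/h) = Q * dose * 1000 = 406.9 * 0.25 * 1000 = 101725 mg/h
Convert mg to kg: 101725 / 1e6 = 0.101725 kg/h

0.101725 kg/h


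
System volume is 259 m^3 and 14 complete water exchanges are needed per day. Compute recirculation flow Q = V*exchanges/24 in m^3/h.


Daily recirculation volume = 259 m^3 * 14 = 3626 m^3/day
Flow rate Q = daily volume / 24 h = 3626 / 24 = 151.083 m^3/h

151.083 m^3/h


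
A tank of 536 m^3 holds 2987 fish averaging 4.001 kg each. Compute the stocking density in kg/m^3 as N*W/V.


Total biomass = 2987 fish * 4.001 kg = 11950.987 kg
Density = total biomass / volume = 11950.987 / 536 = 22.2966 kg/m^3

22.2966 kg/m^3


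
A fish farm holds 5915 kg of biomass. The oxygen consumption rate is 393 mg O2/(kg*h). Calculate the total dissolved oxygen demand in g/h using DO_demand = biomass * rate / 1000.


Total O2 consumption (mg/h) = 5915 kg * 393 mg/(kg*h) = 2324595 mg/h
Convert to g/h: 2324595 / 1000 = 2324.595 g/h

2324.595 g/h


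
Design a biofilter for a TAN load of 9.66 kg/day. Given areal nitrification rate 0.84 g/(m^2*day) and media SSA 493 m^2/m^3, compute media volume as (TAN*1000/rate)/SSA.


A = 9.66*1000 / 0.84 = 11500 m^2
V = 11500 / 493 = 23.3266

23.3266 m^3


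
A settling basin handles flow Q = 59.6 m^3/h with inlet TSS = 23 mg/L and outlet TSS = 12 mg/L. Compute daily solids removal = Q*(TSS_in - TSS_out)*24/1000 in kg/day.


Concentration drop: TSS_in - TSS_out = 23 - 12 = 11 mg/L
Hourly solids removed = Q * dTSS = 59.6 m^3/h * 11 mg/L = 655.6 g/h  (m^3/h * mg/L = g/h)
Daily solids removed = 655.6 * 24 = 15734.4 g/day
Convert g to kg: 15734.4 / 1000 = 15.7344 kg/day

15.7344 kg/day


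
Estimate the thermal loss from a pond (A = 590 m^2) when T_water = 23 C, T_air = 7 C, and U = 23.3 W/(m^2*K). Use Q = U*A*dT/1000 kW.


Temperature difference dT = 23 - 7 = 16 K
Heat loss (W) = U * A * dT = 23.3 * 590 * 16 = 219952 W
Convert to kW: 219952 / 1000 = 219.952 kW

219.952 kW


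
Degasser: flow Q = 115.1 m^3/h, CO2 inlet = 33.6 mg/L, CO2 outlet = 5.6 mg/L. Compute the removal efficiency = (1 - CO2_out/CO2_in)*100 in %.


CO2_out / CO2_in = 5.6 / 33.6 = 0.16666667
Fraction remaining = 0.16666667
efficiency = (1 - 0.16666667) * 100 = 83.3333 %

83.3333 %


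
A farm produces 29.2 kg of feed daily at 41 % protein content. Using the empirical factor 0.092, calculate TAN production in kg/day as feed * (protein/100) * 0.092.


Protein in feed = 29.2 * 41/100 = 11.972 kg/day
TAN = protein * 0.092 = 11.972 * 0.092 = 1.101424 kg/day

1.101424 kg/day


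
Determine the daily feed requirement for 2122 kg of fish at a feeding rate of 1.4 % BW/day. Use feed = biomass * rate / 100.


Feeding rate fraction = 1.4% / 100 = 0.014
Daily feed = 2122 kg * 0.014 = 29.708 kg/day

29.708 kg/day


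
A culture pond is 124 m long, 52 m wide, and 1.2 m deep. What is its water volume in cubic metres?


Base area = L * W = 124 * 52 = 6448 m^2
Volume = area * depth = 6448 * 1.2 = 7737.6 m^3

7737.6 m^3


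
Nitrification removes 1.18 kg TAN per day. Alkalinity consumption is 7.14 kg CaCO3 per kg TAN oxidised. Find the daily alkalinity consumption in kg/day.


Alkalinity factor: 7.14 kg CaCO3 consumed per kg TAN nitrified
alk = 1.18 kg TAN * 7.14 = 8.4252 kg CaCO3/day

8.4252 kg CaCO3/day


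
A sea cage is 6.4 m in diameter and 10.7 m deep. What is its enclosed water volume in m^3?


r = d/2 = 6.4/2 = 3.2 m
Base area = pi*r^2 = pi*3.2^2 = 32.169909 m^2
Volume = 32.169909 * 10.7 = 344.218 m^3

344.218 m^3


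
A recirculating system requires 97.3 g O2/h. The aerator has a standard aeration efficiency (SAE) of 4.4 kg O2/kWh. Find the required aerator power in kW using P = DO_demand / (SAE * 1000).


SAE in g O2/kWh = 4.4 * 1000 = 4400 g/kWh
P = DO_demand / SAE_g = 97.3 / 4400 = 0.0221136 kW

0.0221136 kW


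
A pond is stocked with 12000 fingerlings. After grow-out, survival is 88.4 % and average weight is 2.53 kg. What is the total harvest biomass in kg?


Survivors = 12000 * 88.4/100 = 10608 fish
Harvest biomass = survivors * W_f = 10608 * 2.53 = 26838.24 kg

26838.24 kg


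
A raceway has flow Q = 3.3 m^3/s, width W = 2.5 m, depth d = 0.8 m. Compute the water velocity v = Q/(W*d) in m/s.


Cross-sectional area = W * d = 2.5 * 0.8 = 2 m^2
Velocity = Q / A = 3.3 / 2 = 1.65 m/s

1.65 m/s


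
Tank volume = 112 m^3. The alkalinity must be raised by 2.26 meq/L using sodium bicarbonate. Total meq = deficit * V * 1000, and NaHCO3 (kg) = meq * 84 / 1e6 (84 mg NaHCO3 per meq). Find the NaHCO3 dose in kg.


Tank volume in L = 112 m^3 * 1000 = 112000 L
Total meq required = 2.26 meq/L * 112000 L = 253120 meq
NaHCO3 mass = 253120 meq * 84 mg/meq / 1e6 = 21.2621 kg

21.2621 kg


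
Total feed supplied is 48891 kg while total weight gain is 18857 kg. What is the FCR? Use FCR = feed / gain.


FCR = feed consumed / weight gained
FCR = 48891 kg / 18857 kg = 2.59272

2.59272


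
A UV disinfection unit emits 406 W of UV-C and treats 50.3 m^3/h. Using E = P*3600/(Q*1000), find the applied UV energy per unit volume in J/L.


Energy delivered per hour = 406 W * 3600 s = 1461600 J/h
Volume treated per hour = 50.3 m^3/h * 1000 = 50300 L/h
dose = 1461600 / 50300 = 29.0577 J/L

29.0577 J/L


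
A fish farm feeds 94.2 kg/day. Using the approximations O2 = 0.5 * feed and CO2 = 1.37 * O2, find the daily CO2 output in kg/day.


O2 = 94.2 * 0.5 = 47.1
CO2 = 47.1 * 1.37 = 64.527

64.527 kg/day


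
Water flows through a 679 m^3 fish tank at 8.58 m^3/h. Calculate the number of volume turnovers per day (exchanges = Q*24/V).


Daily flow volume = 8.58 m^3/h * 24 h = 205.92 m^3/day
Exchanges = daily flow / tank volume = 205.92 / 679 = 0.30327 exchanges/day

0.30327 exchanges/day


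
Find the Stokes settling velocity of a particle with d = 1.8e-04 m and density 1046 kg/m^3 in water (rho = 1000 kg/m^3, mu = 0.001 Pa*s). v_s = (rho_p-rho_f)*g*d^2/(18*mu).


Density difference: rho_p - rho_f = 1046 - 1000 = 46 kg/m^3
d^2 = (1.8e-04)^2 = 3.24e-08 m^2
Numerator = (rho_p - rho_f) * g * d^2 = 46 * 9.81 * 3.24e-08 = 1.4620824e-05
Denominator = 18 * mu = 18 * 0.001 = 0.018
v_s = 1.4620824e-05 / 0.018 = 8.12268e-04 m/s
Check: Re = rho_f * v_s * d / mu = 1000 * 8.12268e-04 * 1.8e-04 / 0.001 = 0.146 < 1, so Stokes' law applies.

8.12268e-04 m/s


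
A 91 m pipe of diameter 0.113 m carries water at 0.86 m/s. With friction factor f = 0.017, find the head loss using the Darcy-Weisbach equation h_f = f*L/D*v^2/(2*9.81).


v^2 = 0.86^2 = 0.7396 m^2/s^2
L/D = 91/0.113 = 805.30973
h_f = f*(L/D)*v^2/(2g) = 0.017 * 805.30973 * 0.7396 / 19.62 = 0.516071 m

0.516071 m


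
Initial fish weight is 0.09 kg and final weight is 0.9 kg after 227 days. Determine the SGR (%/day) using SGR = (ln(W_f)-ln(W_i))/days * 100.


ln(W_f) = ln(0.9) = -0.10536052
ln(W_i) = ln(0.09) = -2.4079456
ln(W_f) - ln(W_i) = -0.10536052 - -2.4079456 = 2.3025851
SGR = 2.3025851 / 227 * 100 = 1.01435 %/day

1.01435 %/day


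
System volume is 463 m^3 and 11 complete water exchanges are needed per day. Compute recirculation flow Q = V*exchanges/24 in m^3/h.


Daily recirculation volume = 463 m^3 * 11 = 5093 m^3/day
Flow rate Q = daily volume / 24 h = 5093 / 24 = 212.208 m^3/h

212.208 m^3/h


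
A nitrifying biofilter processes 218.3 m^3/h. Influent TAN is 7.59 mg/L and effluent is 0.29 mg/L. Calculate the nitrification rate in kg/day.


Concentration drop: TAN_in - TAN_out = 7.59 - 0.29 = 7.3 mg/L
Hourly TAN removed = Q * dTAN = 218.3 m^3/h * 7.3 mg/L = 1593.59 g/h  (m^3/h * mg/L = g/h)
Daily TAN removed = 1593.59 * 24 = 38246.16 g/day
Convert to kg/day: 38246.16 / 1000 = 38.24616 kg/day

38.24616 kg/day


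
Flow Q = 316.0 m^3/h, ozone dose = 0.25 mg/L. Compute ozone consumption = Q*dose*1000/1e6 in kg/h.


O3 demand (mg/h) = Q * dose * 1000 = 316.0 * 0.25 * 1000 = 79000 mg/h
Convert mg to kg: 79000 / 1e6 = 0.079 kg/h

0.079 kg/h


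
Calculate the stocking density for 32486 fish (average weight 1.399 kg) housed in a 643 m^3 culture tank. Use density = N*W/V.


Total biomass = 32486 fish * 1.399 kg = 45447.914 kg
Density = total biomass / volume = 45447.914 / 643 = 70.681 kg/m^3

70.681 kg/m^3


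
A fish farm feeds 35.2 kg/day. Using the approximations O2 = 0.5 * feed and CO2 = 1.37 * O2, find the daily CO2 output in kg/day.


O2 = 35.2 * 0.5 = 17.6
CO2 = 17.6 * 1.37 = 24.112

24.112 kg/day


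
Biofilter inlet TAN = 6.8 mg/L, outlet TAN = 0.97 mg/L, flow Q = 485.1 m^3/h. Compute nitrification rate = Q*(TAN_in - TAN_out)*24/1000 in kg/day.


Concentration drop: TAN_in - TAN_out = 6.8 - 0.97 = 5.83 mg/L
Hourly TAN removed = Q * dTAN = 485.1 m^3/h * 5.83 mg/L = 2828.133 g/h  (m^3/h * mg/L = g/h)
Daily TAN removed = 2828.133 * 24 = 67875.192 g/day
Convert to kg/day: 67875.192 / 1000 = 67.875192 kg/day

67.875192 kg/day


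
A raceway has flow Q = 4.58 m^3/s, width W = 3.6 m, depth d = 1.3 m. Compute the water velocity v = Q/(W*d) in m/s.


Cross-sectional area = W * d = 3.6 * 1.3 = 4.68 m^2
Velocity = Q / A = 4.58 / 4.68 = 0.978632 m/s

0.978632 m/s


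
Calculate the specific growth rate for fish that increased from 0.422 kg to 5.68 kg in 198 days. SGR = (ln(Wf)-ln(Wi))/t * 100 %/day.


ln(W_f) = ln(5.68) = 1.7369512
ln(W_i) = ln(0.422) = -0.86274996
ln(W_f) - ln(W_i) = 1.7369512 - -0.86274996 = 2.5997012
SGR = 2.5997012 / 198 * 100 = 1.31298 %/day

1.31298 %/day


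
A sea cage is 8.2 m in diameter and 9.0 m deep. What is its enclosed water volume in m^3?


r = d/2 = 8.2/2 = 4.1 m
Base area = pi*r^2 = pi*4.1^2 = 52.810173 m^2
Volume = 52.810173 * 9.0 = 475.292 m^3

475.292 m^3


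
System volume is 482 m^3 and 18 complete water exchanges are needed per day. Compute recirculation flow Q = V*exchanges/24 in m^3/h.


Daily recirculation volume = 482 m^3 * 18 = 8676 m^3/day
Flow rate Q = daily volume / 24 h = 8676 / 24 = 361.5 m^3/h

361.5 m^3/h


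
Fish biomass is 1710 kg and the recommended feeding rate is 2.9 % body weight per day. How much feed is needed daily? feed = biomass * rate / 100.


Feeding rate fraction = 2.9% / 100 = 0.029
Daily feed = 1710 kg * 0.029 = 49.59 kg/day

49.59 kg/day


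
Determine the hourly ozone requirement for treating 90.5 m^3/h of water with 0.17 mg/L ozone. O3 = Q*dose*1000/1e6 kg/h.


O3 demand (mg/h) = Q * dose * 1000 = 90.5 * 0.17 * 1000 = 15385 mg/h
Convert mg to kg: 15385 / 1e6 = 0.015385 kg/h

0.015385 kg/h


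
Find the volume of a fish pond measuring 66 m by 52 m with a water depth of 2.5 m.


Base area = L * W = 66 * 52 = 3432 m^2
Volume = area * depth = 3432 * 2.5 = 8580 m^3

8580 m^3


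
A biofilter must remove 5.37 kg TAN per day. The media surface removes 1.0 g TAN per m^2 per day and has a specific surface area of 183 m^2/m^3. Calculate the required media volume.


A = 5.37*1000 / 1.0 = 5370 m^2
V = 5370 / 183 = 29.3443

29.3443 m^3


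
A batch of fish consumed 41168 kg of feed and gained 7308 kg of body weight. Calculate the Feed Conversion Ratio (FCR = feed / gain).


FCR = feed consumed / weight gained
FCR = 41168 kg / 7308 kg = 5.63328

5.63328


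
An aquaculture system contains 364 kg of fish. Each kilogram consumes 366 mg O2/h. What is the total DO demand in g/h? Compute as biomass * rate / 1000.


Total O2 consumption (mg/h) = 364 kg * 366 mg/(kg*h) = 133224 mg/h
Convert to g/h: 133224 / 1000 = 133.224 g/h

133.224 g/h


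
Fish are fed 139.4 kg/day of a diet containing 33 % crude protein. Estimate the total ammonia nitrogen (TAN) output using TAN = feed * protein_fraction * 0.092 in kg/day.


Protein in feed = 139.4 * 33/100 = 46.002 kg/day
TAN = protein * 0.092 = 46.002 * 0.092 = 4.232184 kg/day

4.232184 kg/day


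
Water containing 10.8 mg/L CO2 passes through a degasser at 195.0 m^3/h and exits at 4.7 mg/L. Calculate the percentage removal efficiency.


CO2_out / CO2_in = 4.7 / 10.8 = 0.43518519
Fraction remaining = 0.43518519
efficiency = (1 - 0.43518519) * 100 = 56.4815 %

56.4815 %


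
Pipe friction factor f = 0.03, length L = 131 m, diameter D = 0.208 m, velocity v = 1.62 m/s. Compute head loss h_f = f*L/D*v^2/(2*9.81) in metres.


v^2 = 1.62^2 = 2.6244 m^2/s^2
L/D = 131/0.208 = 629.80769
h_f = f*(L/D)*v^2/(2g) = 0.03 * 629.80769 * 2.6244 / 19.62 = 2.52732 m

2.52732 m


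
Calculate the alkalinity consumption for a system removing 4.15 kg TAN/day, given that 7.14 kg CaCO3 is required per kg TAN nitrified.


Alkalinity factor: 7.14 kg CaCO3 consumed per kg TAN nitrified
alk = 4.15 kg TAN * 7.14 = 29.631 kg CaCO3/day

29.631 kg CaCO3/day


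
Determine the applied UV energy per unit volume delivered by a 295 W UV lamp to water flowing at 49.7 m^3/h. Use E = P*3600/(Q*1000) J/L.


Energy delivered per hour = 295 W * 3600 s = 1062000 J/h
Volume treated per hour = 49.7 m^3/h * 1000 = 49700 L/h
dose = 1062000 / 49700 = 21.3682 J/L

21.3682 J/L
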